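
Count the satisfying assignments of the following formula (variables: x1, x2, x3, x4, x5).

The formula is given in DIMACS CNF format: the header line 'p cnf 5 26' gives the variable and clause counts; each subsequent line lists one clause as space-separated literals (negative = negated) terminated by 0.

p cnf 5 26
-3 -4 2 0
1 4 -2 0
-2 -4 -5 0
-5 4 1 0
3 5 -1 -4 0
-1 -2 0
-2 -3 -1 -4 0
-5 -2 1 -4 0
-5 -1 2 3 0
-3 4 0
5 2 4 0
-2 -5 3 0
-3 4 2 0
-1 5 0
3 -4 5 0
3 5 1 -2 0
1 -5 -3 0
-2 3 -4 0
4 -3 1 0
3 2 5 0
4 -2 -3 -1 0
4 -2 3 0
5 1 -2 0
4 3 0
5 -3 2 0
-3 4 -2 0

1

There are 2^5 = 32 truth assignments over (x1, x2, x3, x4, x5).
Split on x2. With x2 = True, the clauses containing x2 are satisfied and ¬x2 drops from the rest; 0 of the 2^4 = 16 assignments to the other variables satisfy what remains.
With x2 = False, by the same count on the reduced clause set, 1 assignment works.
Total: 0 + 1 = 1.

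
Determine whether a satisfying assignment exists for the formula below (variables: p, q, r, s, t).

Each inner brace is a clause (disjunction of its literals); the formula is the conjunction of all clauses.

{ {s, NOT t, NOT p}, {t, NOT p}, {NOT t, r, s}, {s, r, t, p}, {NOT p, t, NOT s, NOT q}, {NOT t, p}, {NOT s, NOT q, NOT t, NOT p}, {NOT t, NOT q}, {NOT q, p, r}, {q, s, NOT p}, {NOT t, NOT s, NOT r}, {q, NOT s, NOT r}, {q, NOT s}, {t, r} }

Yes, satisfiable

Case t = false:
Unit clause (NOT p) forces p = false.
Unit clause (r) forces r = true.
Case q = true:
No clause remains; s is free.
A satisfying assignment: p=false,  q=true,  r=true,  s=true,  t=false.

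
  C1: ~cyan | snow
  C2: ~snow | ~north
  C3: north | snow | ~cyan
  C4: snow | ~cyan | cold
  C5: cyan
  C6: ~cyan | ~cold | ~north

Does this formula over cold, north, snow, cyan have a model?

Yes, satisfiable

The clause (cyan) is unit, so cyan = 1.
The clause (snow) is unit, so snow = 1.
The clause (~north) is unit, so north = 0.
All clauses hold; cold can take either value.
A satisfying assignment: cold ↦ 1; north ↦ 0; snow ↦ 1; cyan ↦ 1.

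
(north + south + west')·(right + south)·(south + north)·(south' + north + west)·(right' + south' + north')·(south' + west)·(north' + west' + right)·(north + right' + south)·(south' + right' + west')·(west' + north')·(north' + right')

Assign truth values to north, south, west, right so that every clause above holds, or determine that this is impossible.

Suppose right = 0.
Unit clause (south) forces south = 1.
Unit clause (west) forces west = 1.
Unit clause (north') forces north = 0.
All clauses are satisfied.

north ↦ 0; south ↦ 1; west ↦ 1; right ↦ 0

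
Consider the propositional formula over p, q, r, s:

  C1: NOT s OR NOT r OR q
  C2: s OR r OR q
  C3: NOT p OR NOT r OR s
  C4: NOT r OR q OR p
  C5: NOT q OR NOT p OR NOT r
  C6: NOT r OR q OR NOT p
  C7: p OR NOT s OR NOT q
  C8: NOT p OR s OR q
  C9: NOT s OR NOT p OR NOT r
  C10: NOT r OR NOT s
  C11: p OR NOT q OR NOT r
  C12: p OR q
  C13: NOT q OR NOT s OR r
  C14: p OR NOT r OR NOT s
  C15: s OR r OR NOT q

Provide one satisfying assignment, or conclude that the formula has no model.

Branch on r: set r = false.
Branch on s: set s = true.
Unit clause (NOT q) forces q = false.
Unit clause (p) forces p = true.
Every clause now holds.

p=true,  q=false,  r=false,  s=true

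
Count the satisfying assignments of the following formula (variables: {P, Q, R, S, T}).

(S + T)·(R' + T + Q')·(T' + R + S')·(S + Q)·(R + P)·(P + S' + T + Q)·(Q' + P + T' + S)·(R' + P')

5

There are 2^5 = 32 truth assignments over (P, Q, R, S, T).
Split on T. With T = 1, the clauses containing T are satisfied and T' drops from the rest; 3 of the 2^4 = 16 assignments to the other variables satisfy what remains.
With T = 0, by the same count on the reduced clause set, 2 assignments work.
(One model: P=F, Q=F, R=T, S=T, T=T.)
Total: 3 + 2 = 5.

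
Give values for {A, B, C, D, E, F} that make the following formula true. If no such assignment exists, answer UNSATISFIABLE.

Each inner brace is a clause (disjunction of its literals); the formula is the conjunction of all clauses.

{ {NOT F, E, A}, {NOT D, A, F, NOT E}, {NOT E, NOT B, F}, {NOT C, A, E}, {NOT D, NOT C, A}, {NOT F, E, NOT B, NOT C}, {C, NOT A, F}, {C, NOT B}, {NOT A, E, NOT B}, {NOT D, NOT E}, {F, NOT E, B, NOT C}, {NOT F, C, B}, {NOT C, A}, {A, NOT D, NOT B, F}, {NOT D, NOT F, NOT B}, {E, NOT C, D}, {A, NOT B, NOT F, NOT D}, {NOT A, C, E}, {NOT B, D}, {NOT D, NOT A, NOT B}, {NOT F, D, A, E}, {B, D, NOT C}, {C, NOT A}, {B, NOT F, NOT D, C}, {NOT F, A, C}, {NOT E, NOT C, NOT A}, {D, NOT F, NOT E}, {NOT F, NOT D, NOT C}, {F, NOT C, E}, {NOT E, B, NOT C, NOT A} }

A ↦ false, B ↦ false, C ↦ false, D ↦ false, E ↦ true, F ↦ false

Try C = false.
(NOT B) alone gives B = false.
(NOT F) alone gives F = false.
(NOT A) alone gives A = false.
Try D = false.
All clauses hold; E can take either value.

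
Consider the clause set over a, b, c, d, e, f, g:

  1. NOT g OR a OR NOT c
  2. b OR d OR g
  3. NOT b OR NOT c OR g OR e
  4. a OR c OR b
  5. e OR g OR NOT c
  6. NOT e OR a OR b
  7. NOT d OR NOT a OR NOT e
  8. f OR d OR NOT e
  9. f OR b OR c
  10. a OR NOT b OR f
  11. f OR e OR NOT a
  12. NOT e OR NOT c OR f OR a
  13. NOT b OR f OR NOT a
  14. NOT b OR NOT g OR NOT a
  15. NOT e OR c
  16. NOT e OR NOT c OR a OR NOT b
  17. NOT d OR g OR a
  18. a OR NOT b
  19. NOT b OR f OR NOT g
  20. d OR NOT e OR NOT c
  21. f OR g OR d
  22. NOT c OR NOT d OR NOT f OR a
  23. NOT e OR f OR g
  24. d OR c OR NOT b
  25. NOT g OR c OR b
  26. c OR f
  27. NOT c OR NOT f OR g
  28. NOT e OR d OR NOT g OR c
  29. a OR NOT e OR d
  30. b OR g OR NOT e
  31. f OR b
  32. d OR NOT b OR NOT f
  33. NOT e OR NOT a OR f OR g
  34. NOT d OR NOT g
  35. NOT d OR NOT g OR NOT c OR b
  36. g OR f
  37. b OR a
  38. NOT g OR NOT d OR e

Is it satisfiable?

Try e = false.
Try g = false.
The clause (NOT c) is unit, so c = false.
The clause (f) is unit, so f = true.
Try b = true.
The clause (a) is unit, so a = true.
The clause (d) is unit, so d = true.
Every clause now holds.
A satisfying assignment: a=true; b=true; c=false; d=true; e=false; f=true; g=false.

Yes, satisfiable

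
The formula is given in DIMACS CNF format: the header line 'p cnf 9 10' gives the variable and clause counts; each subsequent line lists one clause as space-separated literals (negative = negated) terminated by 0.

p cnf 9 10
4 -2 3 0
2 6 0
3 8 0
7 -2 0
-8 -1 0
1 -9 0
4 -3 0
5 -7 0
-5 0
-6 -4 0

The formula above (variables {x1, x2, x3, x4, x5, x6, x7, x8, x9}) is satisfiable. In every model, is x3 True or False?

False

Suppose x3 = True.
(x4) alone gives x4 = True.
(¬x5) alone gives x5 = False.
(¬x7) alone gives x7 = False.
(¬x2) alone gives x2 = False.
(x6) alone gives x6 = True.
Now (¬x6) is unsatisfied and unit — conflict.
So every satisfying assignment has x3 = False.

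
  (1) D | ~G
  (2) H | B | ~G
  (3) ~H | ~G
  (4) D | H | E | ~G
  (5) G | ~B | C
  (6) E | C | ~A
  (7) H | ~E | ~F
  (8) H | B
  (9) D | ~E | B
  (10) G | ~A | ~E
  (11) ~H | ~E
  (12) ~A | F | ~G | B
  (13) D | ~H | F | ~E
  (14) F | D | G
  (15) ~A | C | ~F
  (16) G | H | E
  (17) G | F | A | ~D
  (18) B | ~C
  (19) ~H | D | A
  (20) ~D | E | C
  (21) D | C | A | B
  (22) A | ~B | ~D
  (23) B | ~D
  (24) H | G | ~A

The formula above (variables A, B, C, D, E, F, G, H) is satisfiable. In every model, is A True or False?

Suppose A = 0.
Suppose D = 1.
From the singleton clause (~B), B = 0.
But (B) is also a unit clause — contradiction.
That branch fails; take D = 0 instead.
From the singleton clause (~G), G = 0.
From the singleton clause (F), F = 1.
From the singleton clause (~H), H = 0.
From the singleton clause (~E), E = 0.
But (E) is also a unit clause — contradiction.
Both values of D lead to a conflict.
So every satisfying assignment has A = True.

True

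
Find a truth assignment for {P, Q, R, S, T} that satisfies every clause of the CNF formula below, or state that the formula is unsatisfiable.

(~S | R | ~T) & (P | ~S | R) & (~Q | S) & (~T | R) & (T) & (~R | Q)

P ↦ 1; Q ↦ 1; R ↦ 1; S ↦ 1; T ↦ 1

(T) alone gives T = 1.
(R) alone gives R = 1.
(Q) alone gives Q = 1.
(S) alone gives S = 1.
Every clause is now satisfied; P is unconstrained.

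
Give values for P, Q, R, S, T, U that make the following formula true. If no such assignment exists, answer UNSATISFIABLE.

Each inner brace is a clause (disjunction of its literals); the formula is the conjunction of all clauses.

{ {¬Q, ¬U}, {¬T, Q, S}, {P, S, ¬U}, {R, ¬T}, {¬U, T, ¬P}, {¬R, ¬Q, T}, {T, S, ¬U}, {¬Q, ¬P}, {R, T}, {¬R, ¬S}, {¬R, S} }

UNSATISFIABLE

Suppose Q = False.
Suppose T = False.
Unit clause (R) forces R = True.
Unit clause (¬S) forces S = False.
That conflicts with the unit clause (S).
That branch fails; take T = True instead.
Unit clause (S) forces S = True.
Unit clause (R) forces R = True.
That conflicts with the unit clause (¬R).
Both values of T lead to a conflict.
That branch fails; take Q = True instead.
Unit clause (¬U) forces U = False.
Unit clause (¬P) forces P = False.
Suppose R = True.
Unit clause (T) forces T = True.
Unit clause (¬S) forces S = False.
That conflicts with the unit clause (S).
That branch fails; take R = False instead.
Unit clause (¬T) forces T = False.
That conflicts with the unit clause (T).
Both values of R lead to a conflict.
Both values of Q lead to a conflict.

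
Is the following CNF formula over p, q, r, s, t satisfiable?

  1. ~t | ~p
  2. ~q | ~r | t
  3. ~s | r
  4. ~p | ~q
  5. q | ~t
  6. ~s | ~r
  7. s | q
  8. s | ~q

Branch on t: set t = 0.
Branch on q: set q = 0.
(s) alone gives s = 1.
(r) alone gives r = 1.
But (~r) is also a unit clause — contradiction.
Backtrack on q: now try q = 1.
(~r) alone gives r = 0.
(~s) alone gives s = 0.
But (s) is also a unit clause — contradiction.
Either choice for q ends in contradiction.
Backtrack on t: now try t = 1.
(~p) alone gives p = 0.
(q) alone gives q = 1.
(s) alone gives s = 1.
(r) alone gives r = 1.
But (~r) is also a unit clause — contradiction.
Either choice for t ends in contradiction.
No assignment satisfies every clause.

Unsatisfiable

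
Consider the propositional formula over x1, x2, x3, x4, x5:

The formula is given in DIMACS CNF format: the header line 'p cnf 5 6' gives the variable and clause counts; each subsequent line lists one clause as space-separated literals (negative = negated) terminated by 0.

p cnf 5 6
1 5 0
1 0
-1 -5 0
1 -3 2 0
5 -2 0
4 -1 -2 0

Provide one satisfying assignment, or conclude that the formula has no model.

x1=True, x2=False, x3=False, x4=False, x5=False

Unit clause (x1) forces x1 = True.
Unit clause (¬x5) forces x5 = False.
Unit clause (¬x2) forces x2 = False.
No clause remains; x3, x4 are free.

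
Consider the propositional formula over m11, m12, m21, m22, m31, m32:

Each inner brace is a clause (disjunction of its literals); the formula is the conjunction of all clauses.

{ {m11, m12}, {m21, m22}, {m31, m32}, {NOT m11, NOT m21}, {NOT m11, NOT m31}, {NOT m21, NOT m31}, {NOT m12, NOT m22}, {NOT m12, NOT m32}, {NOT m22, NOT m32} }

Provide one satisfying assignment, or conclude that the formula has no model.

UNSATISFIABLE

Branch on m11: set m11 = true.
(NOT m21) alone gives m21 = false.
(m22) alone gives m22 = true.
(NOT m31) alone gives m31 = false.
(m32) alone gives m32 = true.
But (NOT m32) is also a unit clause — contradiction.
Backtrack on m11: now try m11 = false.
(m12) alone gives m12 = true.
(NOT m22) alone gives m22 = false.
(m21) alone gives m21 = true.
(NOT m31) alone gives m31 = false.
(m32) alone gives m32 = true.
But (NOT m32) is also a unit clause — contradiction.
Either choice for m11 ends in contradiction.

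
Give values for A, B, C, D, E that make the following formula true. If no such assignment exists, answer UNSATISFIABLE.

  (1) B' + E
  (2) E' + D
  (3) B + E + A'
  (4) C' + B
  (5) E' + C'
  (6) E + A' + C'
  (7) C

From the singleton clause (C), C = 1.
From the singleton clause (B), B = 1.
From the singleton clause (E), E = 1.
But (E') is also a unit clause — contradiction.

UNSATISFIABLE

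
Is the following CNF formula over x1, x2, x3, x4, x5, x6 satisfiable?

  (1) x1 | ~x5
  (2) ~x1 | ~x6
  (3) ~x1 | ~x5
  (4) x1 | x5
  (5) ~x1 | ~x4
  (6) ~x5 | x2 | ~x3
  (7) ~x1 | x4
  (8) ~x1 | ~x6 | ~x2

Try x1 = 1.
The clause (~x6) is unit, so x6 = 0.
The clause (~x5) is unit, so x5 = 0.
The clause (~x4) is unit, so x4 = 0.
Now (x4) is unsatisfied and unit — conflict.
So x1 must be the other value — set x1 = 0.
The clause (~x5) is unit, so x5 = 0.
Now (x5) is unsatisfied and unit — conflict.
Both values of x1 lead to a conflict.
No assignment satisfies every clause.

Unsatisfiable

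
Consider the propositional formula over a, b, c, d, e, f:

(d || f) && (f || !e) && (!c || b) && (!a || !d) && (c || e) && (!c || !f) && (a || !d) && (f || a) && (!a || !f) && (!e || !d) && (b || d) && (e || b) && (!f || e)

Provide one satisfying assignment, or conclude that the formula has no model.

a=false,  b=true,  c=false,  d=false,  e=true,  f=true

Suppose d = false.
(f) alone gives f = true.
(!c) alone gives c = false.
(e) alone gives e = true.
(!a) alone gives a = false.
(b) alone gives b = true.
Every clause now holds.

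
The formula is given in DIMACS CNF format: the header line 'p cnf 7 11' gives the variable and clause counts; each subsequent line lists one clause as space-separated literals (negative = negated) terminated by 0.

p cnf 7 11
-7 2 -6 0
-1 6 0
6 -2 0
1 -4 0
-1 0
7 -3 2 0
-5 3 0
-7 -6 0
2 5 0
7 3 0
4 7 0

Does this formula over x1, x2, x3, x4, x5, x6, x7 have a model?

Satisfiable

From the singleton clause (¬x1), x1 = False.
From the singleton clause (¬x4), x4 = False.
From the singleton clause (x7), x7 = True.
From the singleton clause (¬x6), x6 = False.
From the singleton clause (¬x2), x2 = False.
From the singleton clause (x5), x5 = True.
From the singleton clause (x3), x3 = True.
This assignment satisfies each clause.
A satisfying assignment: x1: False, x2: False, x3: True, x4: False, x5: True, x6: False, x7: True.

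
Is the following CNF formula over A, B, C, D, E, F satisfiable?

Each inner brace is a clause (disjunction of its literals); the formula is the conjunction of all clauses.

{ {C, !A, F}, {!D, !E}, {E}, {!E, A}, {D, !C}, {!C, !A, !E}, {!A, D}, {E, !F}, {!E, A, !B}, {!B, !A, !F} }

No

From the singleton clause (E), E = true.
From the singleton clause (!D), D = false.
From the singleton clause (A), A = true.
Now (!A) is unsatisfied and unit — conflict.
No assignment satisfies every clause.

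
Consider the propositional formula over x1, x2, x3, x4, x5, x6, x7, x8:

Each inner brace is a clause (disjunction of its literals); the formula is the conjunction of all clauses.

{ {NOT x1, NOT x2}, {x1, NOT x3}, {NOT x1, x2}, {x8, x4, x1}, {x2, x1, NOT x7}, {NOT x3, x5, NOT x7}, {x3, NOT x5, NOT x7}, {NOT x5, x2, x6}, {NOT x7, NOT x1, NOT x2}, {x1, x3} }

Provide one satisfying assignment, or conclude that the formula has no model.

UNSATISFIABLE

Case x1 = false:
The clause (NOT x3) is unit, so x3 = false.
Now (x3) is unsatisfied and unit — conflict.
Backtrack on x1: now try x1 = true.
The clause (NOT x2) is unit, so x2 = false.
Now (x2) is unsatisfied and unit — conflict.
Either choice for x1 ends in contradiction.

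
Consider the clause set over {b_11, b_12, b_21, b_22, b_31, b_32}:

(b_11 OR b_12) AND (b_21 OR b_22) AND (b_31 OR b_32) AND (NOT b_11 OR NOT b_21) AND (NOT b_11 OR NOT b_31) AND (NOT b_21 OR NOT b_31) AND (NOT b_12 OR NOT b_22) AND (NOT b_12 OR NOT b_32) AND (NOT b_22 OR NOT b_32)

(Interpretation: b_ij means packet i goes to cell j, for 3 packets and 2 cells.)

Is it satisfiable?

Case b_11 = true:
Unit clause (NOT b_21) forces b_21 = false.
Unit clause (b_22) forces b_22 = true.
Unit clause (NOT b_31) forces b_31 = false.
Unit clause (b_32) forces b_32 = true.
That conflicts with the unit clause (NOT b_32).
So b_11 must be the other value — set b_11 = false.
Unit clause (b_12) forces b_12 = true.
Unit clause (NOT b_22) forces b_22 = false.
Unit clause (b_21) forces b_21 = true.
Unit clause (NOT b_31) forces b_31 = false.
Unit clause (b_32) forces b_32 = true.
That conflicts with the unit clause (NOT b_32).
Neither b_11 = true nor b_11 = false works.
No assignment satisfies every clause.

Unsatisfiable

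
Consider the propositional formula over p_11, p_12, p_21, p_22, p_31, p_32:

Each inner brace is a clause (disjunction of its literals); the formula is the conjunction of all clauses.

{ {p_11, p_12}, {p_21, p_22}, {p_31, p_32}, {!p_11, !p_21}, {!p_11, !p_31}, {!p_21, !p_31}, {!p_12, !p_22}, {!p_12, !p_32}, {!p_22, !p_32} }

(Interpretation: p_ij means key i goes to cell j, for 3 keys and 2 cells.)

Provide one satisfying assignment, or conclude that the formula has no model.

Case p_11 = true:
Unit clause (!p_21) forces p_21 = false.
Unit clause (p_22) forces p_22 = true.
Unit clause (!p_31) forces p_31 = false.
Unit clause (p_32) forces p_32 = true.
Now (!p_32) is unsatisfied and unit — conflict.
Undo p_11 and try p_11 = false.
Unit clause (p_12) forces p_12 = true.
Unit clause (!p_22) forces p_22 = false.
Unit clause (p_21) forces p_21 = true.
Unit clause (!p_31) forces p_31 = false.
Unit clause (p_32) forces p_32 = true.
Now (!p_32) is unsatisfied and unit — conflict.
Either choice for p_11 ends in contradiction.

UNSATISFIABLE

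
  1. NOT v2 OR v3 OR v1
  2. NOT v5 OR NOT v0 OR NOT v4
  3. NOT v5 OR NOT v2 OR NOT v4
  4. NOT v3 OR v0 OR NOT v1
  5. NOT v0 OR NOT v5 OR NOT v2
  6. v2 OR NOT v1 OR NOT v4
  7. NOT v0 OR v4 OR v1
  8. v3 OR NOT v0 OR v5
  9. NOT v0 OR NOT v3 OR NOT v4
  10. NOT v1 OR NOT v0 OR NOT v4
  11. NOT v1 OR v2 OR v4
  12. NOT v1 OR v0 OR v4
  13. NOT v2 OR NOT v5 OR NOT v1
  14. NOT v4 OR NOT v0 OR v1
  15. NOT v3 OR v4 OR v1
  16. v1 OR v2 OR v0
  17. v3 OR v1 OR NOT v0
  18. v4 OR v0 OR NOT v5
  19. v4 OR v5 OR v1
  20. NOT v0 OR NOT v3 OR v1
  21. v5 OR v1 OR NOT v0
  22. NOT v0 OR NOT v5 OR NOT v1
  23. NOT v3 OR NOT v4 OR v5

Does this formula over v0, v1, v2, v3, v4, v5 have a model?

Satisfiable

Suppose v2 = true.
Suppose v3 = true.
Suppose v5 = false.
From the singleton clause (NOT v4), v4 = false.
From the singleton clause (v1), v1 = true.
From the singleton clause (v0), v0 = true.
All clauses are satisfied.
A satisfying assignment: v0=true,  v1=true,  v2=true,  v3=true,  v4=false,  v5=false.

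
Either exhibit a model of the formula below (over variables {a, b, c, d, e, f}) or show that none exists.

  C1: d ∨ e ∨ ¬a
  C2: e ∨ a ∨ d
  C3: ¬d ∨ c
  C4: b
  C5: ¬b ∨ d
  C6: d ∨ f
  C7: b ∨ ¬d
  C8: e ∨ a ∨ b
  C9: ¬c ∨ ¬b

UNSATISFIABLE

From the singleton clause (b), b = True.
From the singleton clause (d), d = True.
From the singleton clause (c), c = True.
Now (¬c) is unsatisfied and unit — conflict.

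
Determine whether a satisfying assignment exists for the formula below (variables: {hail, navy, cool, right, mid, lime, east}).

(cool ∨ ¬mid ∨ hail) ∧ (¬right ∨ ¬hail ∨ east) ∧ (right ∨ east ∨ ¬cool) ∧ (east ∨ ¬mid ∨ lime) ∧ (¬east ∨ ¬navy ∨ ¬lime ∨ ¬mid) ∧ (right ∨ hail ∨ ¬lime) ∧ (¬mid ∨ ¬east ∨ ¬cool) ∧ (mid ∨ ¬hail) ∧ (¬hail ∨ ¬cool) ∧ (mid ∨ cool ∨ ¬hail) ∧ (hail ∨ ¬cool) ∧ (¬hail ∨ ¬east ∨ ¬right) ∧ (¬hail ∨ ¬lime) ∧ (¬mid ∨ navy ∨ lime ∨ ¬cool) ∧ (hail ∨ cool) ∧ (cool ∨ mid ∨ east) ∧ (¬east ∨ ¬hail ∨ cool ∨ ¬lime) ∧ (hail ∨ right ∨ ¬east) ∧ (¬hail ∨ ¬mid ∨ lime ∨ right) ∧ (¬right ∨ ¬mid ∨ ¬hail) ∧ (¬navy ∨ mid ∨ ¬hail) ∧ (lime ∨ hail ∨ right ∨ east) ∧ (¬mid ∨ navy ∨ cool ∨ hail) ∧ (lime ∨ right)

Branch on mid: set mid = True.
Branch on cool: set cool = True.
(¬east) alone gives east = False.
(right) alone gives right = True.
(¬hail) alone gives hail = False.
Now (hail) is unsatisfied and unit — conflict.
Undo cool and try cool = False.
(hail) alone gives hail = True.
(¬lime) alone gives lime = False.
(east) alone gives east = True.
(¬right) alone gives right = False.
Now (right) is unsatisfied and unit — conflict.
Either choice for cool ends in contradiction.
Undo mid and try mid = False.
(¬hail) alone gives hail = False.
(¬cool) alone gives cool = False.
Now (cool) is unsatisfied and unit — conflict.
Either choice for mid ends in contradiction.
No assignment satisfies every clause.

No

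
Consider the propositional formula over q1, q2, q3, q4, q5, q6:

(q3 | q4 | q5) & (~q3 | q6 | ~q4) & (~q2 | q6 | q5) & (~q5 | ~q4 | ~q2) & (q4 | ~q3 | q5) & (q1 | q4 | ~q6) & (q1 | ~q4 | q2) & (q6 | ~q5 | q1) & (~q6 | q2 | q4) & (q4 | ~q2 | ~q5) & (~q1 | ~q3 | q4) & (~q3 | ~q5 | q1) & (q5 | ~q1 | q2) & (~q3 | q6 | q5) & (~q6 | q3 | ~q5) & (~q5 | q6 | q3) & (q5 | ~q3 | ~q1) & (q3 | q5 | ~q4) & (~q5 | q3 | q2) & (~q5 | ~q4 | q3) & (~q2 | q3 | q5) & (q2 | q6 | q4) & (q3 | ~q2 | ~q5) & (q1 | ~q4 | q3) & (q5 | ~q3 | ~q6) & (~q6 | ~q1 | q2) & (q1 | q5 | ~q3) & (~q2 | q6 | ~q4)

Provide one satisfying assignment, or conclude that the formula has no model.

UNSATISFIABLE

Try q3 = 1.
Try q6 = 1.
Unit clause (q5) forces q5 = 1.
Unit clause (q1) forces q1 = 1.
Unit clause (q4) forces q4 = 1.
Unit clause (~q2) forces q2 = 0.
Now (q2) is unsatisfied and unit — conflict.
Undo q6 and try q6 = 0.
Unit clause (~q4) forces q4 = 0.
Unit clause (q5) forces q5 = 1.
Unit clause (q1) forces q1 = 1.
Now (~q1) is unsatisfied and unit — conflict.
Neither q6 = 1 nor q6 = 0 works.
Undo q3 and try q3 = 0.
Try q4 = 1.
Unit clause (q5) forces q5 = 1.
Now (~q5) is unsatisfied and unit — conflict.
Undo q4 and try q4 = 0.
Unit clause (q5) forces q5 = 1.
Unit clause (~q2) forces q2 = 0.
Now (q2) is unsatisfied and unit — conflict.
Neither q4 = 1 nor q4 = 0 works.
Neither q3 = 1 nor q3 = 0 works.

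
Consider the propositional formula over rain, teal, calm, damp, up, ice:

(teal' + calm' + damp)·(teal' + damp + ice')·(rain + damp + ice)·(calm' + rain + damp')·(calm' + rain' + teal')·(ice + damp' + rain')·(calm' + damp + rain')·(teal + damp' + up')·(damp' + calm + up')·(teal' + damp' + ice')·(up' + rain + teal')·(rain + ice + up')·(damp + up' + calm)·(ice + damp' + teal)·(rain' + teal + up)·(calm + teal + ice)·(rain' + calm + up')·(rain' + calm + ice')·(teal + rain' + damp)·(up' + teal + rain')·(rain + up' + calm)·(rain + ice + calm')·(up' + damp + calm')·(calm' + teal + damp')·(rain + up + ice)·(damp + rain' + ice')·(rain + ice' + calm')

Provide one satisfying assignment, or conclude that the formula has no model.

rain ↦ 1; teal ↦ 1; calm ↦ 0; damp ↦ 0; up ↦ 0; ice ↦ 0

Try teal = 1.
Try calm = 0.
Try damp = 0.
(ice') alone gives ice = 0.
(rain) alone gives rain = 1.
(up') alone gives up = 0.
Every clause now holds.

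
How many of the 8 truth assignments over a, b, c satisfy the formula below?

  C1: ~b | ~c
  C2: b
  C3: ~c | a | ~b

2

There are 2^3 = 8 truth assignments over (a, b, c).
Check each against the 3 clauses (columns in the order a, b, c):
  F F F  ✗ fails (b)
  F F T  ✗ fails (b)
  F T F  ✓ satisfies all
  F T T  ✗ fails (~b | ~c)
  T F F  ✗ fails (b)
  T F T  ✗ fails (b)
  T T F  ✓ satisfies all
  T T T  ✗ fails (~b | ~c)
2 of the 8 rows are models.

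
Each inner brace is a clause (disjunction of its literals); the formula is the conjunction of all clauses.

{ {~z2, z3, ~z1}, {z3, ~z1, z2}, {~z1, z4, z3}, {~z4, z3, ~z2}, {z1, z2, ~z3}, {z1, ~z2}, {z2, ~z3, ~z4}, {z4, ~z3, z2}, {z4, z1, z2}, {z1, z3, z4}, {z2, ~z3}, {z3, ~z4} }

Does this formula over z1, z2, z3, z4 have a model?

Suppose z1 = 1.
Suppose z2 = 1.
From the singleton clause (z3), z3 = 1.
Every clause is now satisfied; z4 is unconstrained.
A satisfying assignment: z1 ↦ 1,  z2 ↦ 1,  z3 ↦ 1,  z4 ↦ 1.

Yes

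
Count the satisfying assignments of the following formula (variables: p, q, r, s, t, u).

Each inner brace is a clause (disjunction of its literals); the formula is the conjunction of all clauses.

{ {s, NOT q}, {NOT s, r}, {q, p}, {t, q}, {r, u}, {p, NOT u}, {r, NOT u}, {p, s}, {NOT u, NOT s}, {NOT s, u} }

2

There are 2^6 = 64 truth assignments over (p, q, r, s, t, u).
Split on t. With t = true, the clauses containing t are satisfied and NOT t drops from the rest; 2 of the 2^5 = 32 assignments to the other variables satisfy what remains.
With t = false, by the same count on the reduced clause set, 0 assignments work.
Total: 2 + 0 = 2.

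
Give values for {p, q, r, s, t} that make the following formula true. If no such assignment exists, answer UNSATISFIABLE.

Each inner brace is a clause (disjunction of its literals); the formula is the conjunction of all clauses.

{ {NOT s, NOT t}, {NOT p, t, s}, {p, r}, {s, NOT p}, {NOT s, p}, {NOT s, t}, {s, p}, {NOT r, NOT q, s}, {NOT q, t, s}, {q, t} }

Case s = false:
(NOT p) alone gives p = false.
But (p) is also a unit clause — contradiction.
Backtrack on s: now try s = true.
(NOT t) alone gives t = false.
But (t) is also a unit clause — contradiction.
Neither s = true nor s = false works.

UNSATISFIABLE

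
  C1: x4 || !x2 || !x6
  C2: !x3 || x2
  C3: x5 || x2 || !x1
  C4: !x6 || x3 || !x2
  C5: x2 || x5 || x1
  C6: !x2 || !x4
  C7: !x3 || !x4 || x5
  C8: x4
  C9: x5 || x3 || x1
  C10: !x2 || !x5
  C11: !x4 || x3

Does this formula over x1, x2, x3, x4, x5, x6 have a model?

From the singleton clause (x4), x4 = true.
From the singleton clause (!x2), x2 = false.
From the singleton clause (!x3), x3 = false.
Now (x3) is unsatisfied and unit — conflict.
No assignment satisfies every clause.

No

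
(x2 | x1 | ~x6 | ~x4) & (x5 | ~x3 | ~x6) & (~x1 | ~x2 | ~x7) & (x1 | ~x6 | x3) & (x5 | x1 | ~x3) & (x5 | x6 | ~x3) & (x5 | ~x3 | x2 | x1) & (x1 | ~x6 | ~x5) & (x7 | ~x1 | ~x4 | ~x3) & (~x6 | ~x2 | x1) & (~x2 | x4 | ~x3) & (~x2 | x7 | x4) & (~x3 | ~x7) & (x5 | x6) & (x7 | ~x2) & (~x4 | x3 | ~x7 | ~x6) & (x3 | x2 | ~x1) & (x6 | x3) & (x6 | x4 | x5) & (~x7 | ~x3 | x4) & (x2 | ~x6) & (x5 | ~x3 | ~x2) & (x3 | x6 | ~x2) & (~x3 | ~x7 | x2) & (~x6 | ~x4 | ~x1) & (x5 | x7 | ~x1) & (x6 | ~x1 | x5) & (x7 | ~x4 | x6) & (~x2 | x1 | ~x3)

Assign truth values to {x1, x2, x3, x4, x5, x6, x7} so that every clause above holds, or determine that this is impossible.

Branch on x3: set x3 = 1.
(~x7) alone gives x7 = 0.
(~x2) alone gives x2 = 0.
(~x6) alone gives x6 = 0.
(x5) alone gives x5 = 1.
(~x4) alone gives x4 = 0.
No clause remains; x1 is free.

x1: 0; x2: 0; x3: 1; x4: 0; x5: 1; x6: 0; x7: 0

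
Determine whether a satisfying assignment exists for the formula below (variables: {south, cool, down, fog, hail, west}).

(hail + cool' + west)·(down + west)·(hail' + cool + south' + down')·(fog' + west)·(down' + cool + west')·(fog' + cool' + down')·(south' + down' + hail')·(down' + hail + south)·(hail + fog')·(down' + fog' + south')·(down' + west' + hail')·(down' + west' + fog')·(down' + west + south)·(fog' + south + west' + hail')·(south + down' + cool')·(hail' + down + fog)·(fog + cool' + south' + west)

Satisfiable

Branch on down: set down = 0.
From the singleton clause (west), west = 1.
Branch on hail: set hail = 1.
From the singleton clause (fog), fog = 1.
From the singleton clause (south), south = 1.
Every clause is now satisfied; cool is unconstrained.
A satisfying assignment: south=1,  cool=1,  down=0,  fog=1,  hail=1,  west=1.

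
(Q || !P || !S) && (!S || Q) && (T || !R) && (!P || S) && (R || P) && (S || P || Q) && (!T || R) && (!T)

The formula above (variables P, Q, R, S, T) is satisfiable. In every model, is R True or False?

Suppose R = true.
Unit clause (T) forces T = true.
Now (!T) is unsatisfied and unit — conflict.
So every satisfying assignment has R = False.

False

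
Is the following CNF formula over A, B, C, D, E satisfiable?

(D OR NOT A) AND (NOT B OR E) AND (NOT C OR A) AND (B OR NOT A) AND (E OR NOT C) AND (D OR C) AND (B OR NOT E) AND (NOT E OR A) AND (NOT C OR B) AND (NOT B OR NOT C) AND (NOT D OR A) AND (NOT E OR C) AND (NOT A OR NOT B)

No

Branch on D: set D = true.
(A) alone gives A = true.
(B) alone gives B = true.
But (NOT B) is also a unit clause — contradiction.
Undo D and try D = false.
(NOT A) alone gives A = false.
(NOT C) alone gives C = false.
But (C) is also a unit clause — contradiction.
Neither D = true nor D = false works.
No assignment satisfies every clause.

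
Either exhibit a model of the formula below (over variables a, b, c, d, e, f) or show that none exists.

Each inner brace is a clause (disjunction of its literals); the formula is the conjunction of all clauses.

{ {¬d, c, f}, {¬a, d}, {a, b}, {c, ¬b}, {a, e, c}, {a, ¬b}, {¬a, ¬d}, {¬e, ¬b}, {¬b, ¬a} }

UNSATISFIABLE

Branch on a: set a = False.
From the singleton clause (b), b = True.
But (¬b) is also a unit clause — contradiction.
That branch fails; take a = True instead.
From the singleton clause (d), d = True.
But (¬d) is also a unit clause — contradiction.
Either choice for a ends in contradiction.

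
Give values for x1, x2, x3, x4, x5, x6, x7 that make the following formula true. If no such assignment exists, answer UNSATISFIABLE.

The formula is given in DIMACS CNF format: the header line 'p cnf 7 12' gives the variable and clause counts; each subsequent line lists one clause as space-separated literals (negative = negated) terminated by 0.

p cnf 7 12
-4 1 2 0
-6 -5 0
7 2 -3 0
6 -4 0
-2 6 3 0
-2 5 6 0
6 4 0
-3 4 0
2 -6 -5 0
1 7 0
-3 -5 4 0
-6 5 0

Case x6 = False:
From the singleton clause (¬x4), x4 = False.
Now (x4) is unsatisfied and unit — conflict.
Backtrack on x6: now try x6 = True.
From the singleton clause (¬x5), x5 = False.
Now (x5) is unsatisfied and unit — conflict.
Either choice for x6 ends in contradiction.

UNSATISFIABLE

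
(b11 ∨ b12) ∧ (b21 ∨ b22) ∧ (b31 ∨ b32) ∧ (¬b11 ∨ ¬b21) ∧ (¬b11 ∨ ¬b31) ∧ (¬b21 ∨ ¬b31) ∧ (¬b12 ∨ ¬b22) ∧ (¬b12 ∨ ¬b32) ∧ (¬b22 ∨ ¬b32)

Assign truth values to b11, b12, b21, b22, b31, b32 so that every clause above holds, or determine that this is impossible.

Branch on b11: set b11 = True.
Unit clause (¬b21) forces b21 = False.
Unit clause (b22) forces b22 = True.
Unit clause (¬b31) forces b31 = False.
Unit clause (b32) forces b32 = True.
But (¬b32) is also a unit clause — contradiction.
That branch fails; take b11 = False instead.
Unit clause (b12) forces b12 = True.
Unit clause (¬b22) forces b22 = False.
Unit clause (b21) forces b21 = True.
Unit clause (¬b31) forces b31 = False.
Unit clause (b32) forces b32 = True.
But (¬b32) is also a unit clause — contradiction.
Both values of b11 lead to a conflict.

UNSATISFIABLE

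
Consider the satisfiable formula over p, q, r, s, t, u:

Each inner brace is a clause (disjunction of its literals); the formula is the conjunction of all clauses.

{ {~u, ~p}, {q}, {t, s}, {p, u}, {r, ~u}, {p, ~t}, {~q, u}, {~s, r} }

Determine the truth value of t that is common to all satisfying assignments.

Suppose t = 1.
The clause (q) is unit, so q = 1.
The clause (p) is unit, so p = 1.
The clause (~u) is unit, so u = 0.
Now (u) is unsatisfied and unit — conflict.
So every satisfying assignment has t = False.

False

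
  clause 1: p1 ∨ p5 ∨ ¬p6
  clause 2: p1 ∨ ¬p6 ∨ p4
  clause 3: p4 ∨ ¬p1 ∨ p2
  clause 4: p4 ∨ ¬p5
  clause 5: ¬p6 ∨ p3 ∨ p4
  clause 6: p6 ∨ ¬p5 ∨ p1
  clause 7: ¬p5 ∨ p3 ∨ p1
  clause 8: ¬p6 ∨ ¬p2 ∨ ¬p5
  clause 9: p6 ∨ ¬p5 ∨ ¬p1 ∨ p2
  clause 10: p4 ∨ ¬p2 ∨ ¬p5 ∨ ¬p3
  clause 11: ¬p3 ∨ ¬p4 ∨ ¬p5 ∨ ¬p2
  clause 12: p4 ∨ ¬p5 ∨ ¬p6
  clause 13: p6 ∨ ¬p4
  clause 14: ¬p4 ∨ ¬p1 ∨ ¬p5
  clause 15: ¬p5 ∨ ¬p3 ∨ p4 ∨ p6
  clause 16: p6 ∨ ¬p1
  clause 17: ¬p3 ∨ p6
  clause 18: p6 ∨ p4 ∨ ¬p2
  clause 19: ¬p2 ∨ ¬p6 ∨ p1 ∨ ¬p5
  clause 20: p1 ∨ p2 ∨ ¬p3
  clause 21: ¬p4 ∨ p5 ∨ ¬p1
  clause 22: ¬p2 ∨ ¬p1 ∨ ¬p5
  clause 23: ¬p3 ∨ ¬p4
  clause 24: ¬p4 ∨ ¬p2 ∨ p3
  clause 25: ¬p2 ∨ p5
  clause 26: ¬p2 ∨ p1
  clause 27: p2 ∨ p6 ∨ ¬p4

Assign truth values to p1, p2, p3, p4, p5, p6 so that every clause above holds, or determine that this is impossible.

Suppose p4 = False.
(¬p5) alone gives p5 = False.
(¬p2) alone gives p2 = False.
(¬p1) alone gives p1 = False.
(¬p6) alone gives p6 = False.
(¬p3) alone gives p3 = False.
This assignment satisfies each clause.

p1=False; p2=False; p3=False; p4=False; p5=False; p6=False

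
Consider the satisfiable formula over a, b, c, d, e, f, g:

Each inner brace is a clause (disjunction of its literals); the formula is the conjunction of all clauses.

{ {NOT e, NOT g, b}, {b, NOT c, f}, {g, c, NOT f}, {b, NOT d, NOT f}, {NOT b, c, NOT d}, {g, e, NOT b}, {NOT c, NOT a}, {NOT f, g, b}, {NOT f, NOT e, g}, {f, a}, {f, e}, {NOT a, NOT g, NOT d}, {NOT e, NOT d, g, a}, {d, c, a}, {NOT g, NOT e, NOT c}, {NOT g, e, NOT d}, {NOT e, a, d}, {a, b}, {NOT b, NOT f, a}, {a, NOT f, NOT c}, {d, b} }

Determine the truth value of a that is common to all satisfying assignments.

Suppose a = false.
From the singleton clause (f), f = true.
From the singleton clause (b), b = true.
That conflicts with the unit clause (NOT b).
So every satisfying assignment has a = True.

True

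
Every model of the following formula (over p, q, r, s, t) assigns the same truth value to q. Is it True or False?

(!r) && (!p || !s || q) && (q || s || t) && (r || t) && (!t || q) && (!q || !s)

True

Suppose q = false.
From the singleton clause (!r), r = false.
From the singleton clause (t), t = true.
But (!t) is also a unit clause — contradiction.
So every satisfying assignment has q = True.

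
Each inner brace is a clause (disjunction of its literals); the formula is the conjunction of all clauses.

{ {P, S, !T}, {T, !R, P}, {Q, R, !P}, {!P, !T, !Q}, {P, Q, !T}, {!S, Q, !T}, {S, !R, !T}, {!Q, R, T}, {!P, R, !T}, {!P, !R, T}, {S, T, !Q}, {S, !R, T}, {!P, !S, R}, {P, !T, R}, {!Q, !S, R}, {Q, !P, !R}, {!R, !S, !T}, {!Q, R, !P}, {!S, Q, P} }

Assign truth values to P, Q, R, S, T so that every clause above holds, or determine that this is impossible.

Try P = false.
Try S = false.
From the singleton clause (!T), T = false.
From the singleton clause (!R), R = false.
From the singleton clause (!Q), Q = false.
This assignment satisfies each clause.

P=false,  Q=false,  R=false,  S=false,  T=false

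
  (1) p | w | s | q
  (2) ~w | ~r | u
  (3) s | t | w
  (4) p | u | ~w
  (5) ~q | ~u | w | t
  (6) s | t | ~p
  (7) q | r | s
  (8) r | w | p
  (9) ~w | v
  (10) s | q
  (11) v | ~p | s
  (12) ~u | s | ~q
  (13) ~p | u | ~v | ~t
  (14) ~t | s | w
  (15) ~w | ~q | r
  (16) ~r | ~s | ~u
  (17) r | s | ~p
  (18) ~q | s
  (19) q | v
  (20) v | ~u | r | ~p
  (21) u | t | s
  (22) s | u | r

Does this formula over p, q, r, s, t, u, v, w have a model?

Suppose w = 0.
Suppose s = 1.
Suppose r = 1.
Unit clause (~u) forces u = 0.
Suppose q = 1.
Suppose p = 1.
Suppose v = 1.
Unit clause (~t) forces t = 0.
All clauses are satisfied.
A satisfying assignment: p: 1,  q: 1,  r: 1,  s: 1,  t: 0,  u: 0,  v: 1,  w: 0.

Yes, satisfiable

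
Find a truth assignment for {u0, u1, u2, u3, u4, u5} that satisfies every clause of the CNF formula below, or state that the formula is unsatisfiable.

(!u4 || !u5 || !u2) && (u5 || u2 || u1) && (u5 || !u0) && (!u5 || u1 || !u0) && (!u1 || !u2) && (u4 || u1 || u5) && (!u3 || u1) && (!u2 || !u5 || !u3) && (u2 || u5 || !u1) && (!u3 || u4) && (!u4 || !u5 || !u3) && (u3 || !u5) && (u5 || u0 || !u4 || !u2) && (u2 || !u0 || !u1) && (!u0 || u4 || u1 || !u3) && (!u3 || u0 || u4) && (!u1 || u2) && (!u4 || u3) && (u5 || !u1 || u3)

UNSATISFIABLE

Suppose u5 = true.
Unit clause (u3) forces u3 = true.
Unit clause (u1) forces u1 = true.
Unit clause (!u2) forces u2 = false.
But (u2) is also a unit clause — contradiction.
That branch fails; take u5 = false instead.
Unit clause (!u0) forces u0 = false.
Suppose u2 = true.
Unit clause (!u1) forces u1 = false.
Unit clause (u4) forces u4 = true.
But (!u4) is also a unit clause — contradiction.
That branch fails; take u2 = false instead.
Unit clause (u1) forces u1 = true.
But (!u1) is also a unit clause — contradiction.
Neither u2 = true nor u2 = false works.
Neither u5 = true nor u5 = false works.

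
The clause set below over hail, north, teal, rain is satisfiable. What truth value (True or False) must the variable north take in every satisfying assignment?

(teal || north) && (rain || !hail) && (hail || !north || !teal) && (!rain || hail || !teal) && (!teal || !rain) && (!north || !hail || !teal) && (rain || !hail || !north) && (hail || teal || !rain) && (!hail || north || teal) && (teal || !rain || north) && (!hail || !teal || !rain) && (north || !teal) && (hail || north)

Suppose north = false.
Unit clause (teal) forces teal = true.
Now (!teal) is unsatisfied and unit — conflict.
So every satisfying assignment has north = True.

True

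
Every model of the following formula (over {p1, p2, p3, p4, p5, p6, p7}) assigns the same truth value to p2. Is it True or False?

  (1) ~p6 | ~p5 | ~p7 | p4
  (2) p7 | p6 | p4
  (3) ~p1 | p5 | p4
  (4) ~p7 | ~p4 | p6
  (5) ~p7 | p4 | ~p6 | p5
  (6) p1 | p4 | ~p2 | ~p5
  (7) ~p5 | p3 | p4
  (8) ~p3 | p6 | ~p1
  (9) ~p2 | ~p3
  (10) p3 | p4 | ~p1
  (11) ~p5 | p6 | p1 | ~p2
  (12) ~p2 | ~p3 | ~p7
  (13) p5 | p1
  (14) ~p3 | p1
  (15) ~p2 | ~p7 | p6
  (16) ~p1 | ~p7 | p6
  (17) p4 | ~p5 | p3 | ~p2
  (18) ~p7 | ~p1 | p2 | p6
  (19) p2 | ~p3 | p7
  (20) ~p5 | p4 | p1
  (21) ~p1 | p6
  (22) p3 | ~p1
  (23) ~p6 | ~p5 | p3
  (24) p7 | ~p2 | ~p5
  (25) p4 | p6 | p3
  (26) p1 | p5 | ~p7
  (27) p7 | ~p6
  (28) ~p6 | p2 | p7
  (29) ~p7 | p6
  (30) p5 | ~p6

False

Suppose p2 = 1.
From the singleton clause (~p3), p3 = 0.
From the singleton clause (~p1), p1 = 0.
From the singleton clause (p5), p5 = 1.
From the singleton clause (p4), p4 = 1.
From the singleton clause (p6), p6 = 1.
Now (~p6) is unsatisfied and unit — conflict.
So every satisfying assignment has p2 = False.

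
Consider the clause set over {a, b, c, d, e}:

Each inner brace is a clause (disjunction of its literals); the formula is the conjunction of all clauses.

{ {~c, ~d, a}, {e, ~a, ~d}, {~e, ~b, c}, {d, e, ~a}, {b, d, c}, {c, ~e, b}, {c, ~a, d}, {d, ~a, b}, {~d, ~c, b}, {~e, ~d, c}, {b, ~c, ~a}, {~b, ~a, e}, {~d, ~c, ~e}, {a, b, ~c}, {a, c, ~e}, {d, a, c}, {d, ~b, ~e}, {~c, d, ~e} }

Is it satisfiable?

Satisfiable

Case c = 1:
Case d = 0:
From the singleton clause (~e), e = 0.
From the singleton clause (~a), a = 0.
From the singleton clause (b), b = 1.
This assignment satisfies each clause.
A satisfying assignment: a ↦ 0,  b ↦ 1,  c ↦ 1,  d ↦ 0,  e ↦ 0.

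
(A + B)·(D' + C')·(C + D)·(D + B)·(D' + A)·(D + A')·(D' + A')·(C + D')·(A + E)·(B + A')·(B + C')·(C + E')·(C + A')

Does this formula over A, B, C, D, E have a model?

Try A = 0.
From the singleton clause (B), B = 1.
From the singleton clause (D'), D = 0.
From the singleton clause (C), C = 1.
From the singleton clause (E), E = 1.
Every clause now holds.
A satisfying assignment: A ↦ 0, B ↦ 1, C ↦ 1, D ↦ 0, E ↦ 1.

Yes, satisfiable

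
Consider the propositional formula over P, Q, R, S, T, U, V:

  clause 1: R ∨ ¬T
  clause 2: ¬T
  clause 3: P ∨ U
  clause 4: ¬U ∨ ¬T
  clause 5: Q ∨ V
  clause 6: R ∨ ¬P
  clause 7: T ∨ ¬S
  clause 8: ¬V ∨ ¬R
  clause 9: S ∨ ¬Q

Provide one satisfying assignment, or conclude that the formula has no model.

P: False, Q: False, R: False, S: False, T: False, U: True, V: True

The clause (¬T) is unit, so T = False.
The clause (¬S) is unit, so S = False.
The clause (¬Q) is unit, so Q = False.
The clause (V) is unit, so V = True.
The clause (¬R) is unit, so R = False.
The clause (¬P) is unit, so P = False.
The clause (U) is unit, so U = True.
Every clause now holds.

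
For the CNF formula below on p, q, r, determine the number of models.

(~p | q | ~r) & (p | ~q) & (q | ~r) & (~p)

1

There are 2^3 = 8 truth assignments over (p, q, r).
Split on q. With q = 1, the clauses containing q are satisfied and ~q drops from the rest; 0 of the 2^2 = 4 assignments to the other variables satisfy what remains.
With q = 0, by the same count on the reduced clause set, 1 assignment works.
(One model: p=F, q=F, r=F.)
Total: 0 + 1 = 1.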